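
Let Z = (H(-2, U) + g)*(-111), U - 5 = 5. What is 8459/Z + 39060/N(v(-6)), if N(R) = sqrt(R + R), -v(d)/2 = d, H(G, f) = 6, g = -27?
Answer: 8459/2331 + 3255*sqrt(6) ≈ 7976.7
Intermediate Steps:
U = 10 (U = 5 + 5 = 10)
v(d) = -2*d
N(R) = sqrt(2)*sqrt(R) (N(R) = sqrt(2*R) = sqrt(2)*sqrt(R))
Z = 2331 (Z = (6 - 27)*(-111) = -21*(-111) = 2331)
8459/Z + 39060/N(v(-6)) = 8459/2331 + 39060/((sqrt(2)*sqrt(-2*(-6)))) = 8459*(1/2331) + 39060/((sqrt(2)*sqrt(12))) = 8459/2331 + 39060/((sqrt(2)*(2*sqrt(3)))) = 8459/2331 + 39060/((2*sqrt(6))) = 8459/2331 + 39060*(sqrt(6)/12) = 8459/2331 + 3255*sqrt(6)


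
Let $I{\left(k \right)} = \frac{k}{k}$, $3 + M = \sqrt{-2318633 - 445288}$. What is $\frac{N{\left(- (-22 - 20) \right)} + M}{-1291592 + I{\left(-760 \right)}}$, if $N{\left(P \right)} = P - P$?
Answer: $\frac{3}{1291591} - \frac{i \sqrt{2763921}}{1291591} \approx 2.3227 \cdot 10^{-6} - 0.0012872 i$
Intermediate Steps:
$M = -3 + i \sqrt{2763921}$ ($M = -3 + \sqrt{-2318633 - 445288} = -3 + \sqrt{-2763921} = -3 + i \sqrt{2763921} \approx -3.0 + 1662.5 i$)
$N{\left(P \right)} = 0$
$I{\left(k \right)} = 1$
$\frac{N{\left(- (-22 - 20) \right)} + M}{-1291592 + I{\left(-760 \right)}} = \frac{0 - \left(3 - i \sqrt{2763921}\right)}{-1291592 + 1} = \frac{-3 + i \sqrt{2763921}}{-1291591} = \left(-3 + i \sqrt{2763921}\right) \left(- \frac{1}{1291591}\right) = \frac{3}{1291591} - \frac{i \sqrt{2763921}}{1291591}$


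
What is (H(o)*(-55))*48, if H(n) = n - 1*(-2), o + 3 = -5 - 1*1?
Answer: 18480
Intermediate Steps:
o = -9 (o = -3 + (-5 - 1*1) = -3 + (-5 - 1) = -3 - 6 = -9)
H(n) = 2 + n (H(n) = n + 2 = 2 + n)
(H(o)*(-55))*48 = ((2 - 9)*(-55))*48 = -7*(-55)*48 = 385*48 = 18480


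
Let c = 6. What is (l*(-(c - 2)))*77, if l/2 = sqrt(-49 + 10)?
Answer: -616*I*sqrt(39) ≈ -3846.9*I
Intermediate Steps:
l = 2*I*sqrt(39) (l = 2*sqrt(-49 + 10) = 2*sqrt(-39) = 2*(I*sqrt(39)) = 2*I*sqrt(39) ≈ 12.49*I)
(l*(-(c - 2)))*77 = ((2*I*sqrt(39))*(-(6 - 2)))*77 = ((2*I*sqrt(39))*(-4))*77 = -8*I*sqrt(39)*77 = -616*I*sqrt(39)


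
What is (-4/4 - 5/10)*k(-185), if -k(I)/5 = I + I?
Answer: -2775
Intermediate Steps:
k(I) = -10*I (k(I) = -5*(I + I) = -10*I)
(-4/4 - 5/10)*k(-185) = (-4/4 - 5/10)*(-10*(-185)) = (-4*¼ - 5*⅒)*1850 = (-1 - ½)*1850 = -3/2*1850 = -2775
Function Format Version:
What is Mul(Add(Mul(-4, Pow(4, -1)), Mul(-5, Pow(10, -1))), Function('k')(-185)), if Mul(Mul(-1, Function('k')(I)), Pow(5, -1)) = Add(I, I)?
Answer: -2775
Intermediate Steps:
Function('k')(I) = Mul(-10, I) (Function('k')(I) = Mul(-5, Add(I, I)) = Mul(-5, Mul(2, I)) = Mul(-10, I))
Mul(Add(Mul(-4, Pow(4, -1)), Mul(-5, Pow(10, -1))), Function('k')(-185)) = Mul(Add(Mul(-4, Pow(4, -1)), Mul(-5, Pow(10, -1))), Mul(-10, -185)) = Mul(Add(Mul(-4, Rational(1, 4)), Mul(-5, Rational(1, 10))), 1850) = Mul(Add(-1, Rational(-1, 2)), 1850) = Mul(Rational(-3, 2), 1850) = -2775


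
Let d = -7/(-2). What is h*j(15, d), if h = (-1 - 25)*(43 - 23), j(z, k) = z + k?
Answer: -9620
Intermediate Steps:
d = 7/2 (d = -7*(-½) = 7/2 ≈ 3.5000)
j(z, k) = k + z
h = -520 (h = -26*20 = -520)
h*j(15, d) = -520*(7/2 + 15) = -520*37/2 = -9620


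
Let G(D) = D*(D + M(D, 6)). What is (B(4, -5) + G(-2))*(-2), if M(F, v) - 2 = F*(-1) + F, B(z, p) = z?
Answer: -8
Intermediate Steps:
M(F, v) = 2 (M(F, v) = 2 + (F*(-1) + F) = 2 + (-F + F) = 2 + 0 = 2)
G(D) = D*(2 + D) (G(D) = D*(D + 2) = D*(2 + D))
(B(4, -5) + G(-2))*(-2) = (4 - 2*(2 - 2))*(-2) = (4 - 2*0)*(-2) = (4 + 0)*(-2) = 4*(-2) = -8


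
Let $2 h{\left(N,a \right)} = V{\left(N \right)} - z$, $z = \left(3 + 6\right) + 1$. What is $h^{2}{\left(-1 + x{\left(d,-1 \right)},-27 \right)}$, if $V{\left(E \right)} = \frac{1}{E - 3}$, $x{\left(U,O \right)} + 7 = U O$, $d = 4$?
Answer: $\frac{22801}{900} \approx 25.334$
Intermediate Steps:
$x{\left(U,O \right)} = -7 + O U$ ($x{\left(U,O \right)} = -7 + U O = -7 + O U$)
$z = 10$ ($z = 9 + 1 = 10$)
$V{\left(E \right)} = \frac{1}{-3 + E}$
$h{\left(N,a \right)} = -5 + \frac{1}{2 \left(-3 + N\right)}$ ($h{\left(N,a \right)} = \frac{\frac{1}{-3 + N} - 10}{2} = \frac{-10 + \frac{1}{-3 + N}}{2} = -5 + \frac{1}{2 \left(-3 + N\right)}$)
$h^{2}{\left(-1 + x{\left(d,-1 \right)},-27 \right)} = \left(\frac{31 - 10 \left(-1 - 11\right)}{2 \left(-3 - 12\right)}\right)^{2} = \left(\frac{31 - -120}{2 \left(-3 - 12\right)}\right)^{2} = \left(\frac{31 + 120}{2 \left(-15\right)}\right)^{2} = \left(\frac{1}{2} \left(- \frac{1}{15}\right) 151\right)^{2} = \left(- \frac{151}{30}\right)^{2} = \frac{22801}{900}$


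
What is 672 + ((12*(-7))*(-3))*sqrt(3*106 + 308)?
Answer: 672 + 252*sqrt(626) ≈ 6977.0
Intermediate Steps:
672 + ((12*(-7))*(-3))*sqrt(3*106 + 308) = 672 + (-84*(-3))*sqrt(318 + 308) = 672 + 252*sqrt(626)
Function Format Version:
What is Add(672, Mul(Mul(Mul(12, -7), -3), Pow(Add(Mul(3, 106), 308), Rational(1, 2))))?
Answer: Add(672, Mul(252, Pow(626, Rational(1, 2)))) ≈ 6977.0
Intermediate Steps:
Add(672, Mul(Mul(Mul(12, -7), -3), Pow(Add(Mul(3, 106), 308), Rational(1, 2)))) = Add(672, Mul(Mul(-84, -3), Pow(Add(318, 308), Rational(1, 2)))) = Add(672, Mul(252, Pow(626, Rational(1, 2))))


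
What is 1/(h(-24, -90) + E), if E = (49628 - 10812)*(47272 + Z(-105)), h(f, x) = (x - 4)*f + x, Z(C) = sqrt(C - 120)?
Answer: 917456059/1683451409893331762 - 145560*I/841725704946665881 ≈ 5.4499e-10 - 1.7293e-13*I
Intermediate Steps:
Z(C) = sqrt(-120 + C)
h(f, x) = x + f*(-4 + x) (h(f, x) = (-4 + x)*f + x = f*(-4 + x) + x = x + f*(-4 + x))
E = 1834909952 + 582240*I (E = (49628 - 10812)*(47272 + sqrt(-120 - 105)) = 38816*(47272 + sqrt(-225)) = 38816*(47272 + 15*I) = 1834909952 + 582240*I ≈ 1.8349e+9 + 5.8224e+5*I)
1/(h(-24, -90) + E) = 1/((-90 - 4*(-24) - 24*(-90)) + (1834909952 + 582240*I)) = 1/((-90 + 96 + 2160) + (1834909952 + 582240*I)) = 1/(2166 + (1834909952 + 582240*I)) = 1/(1834912118 + 582240*I) = (1834912118 - 582240*I)/3366902819786663524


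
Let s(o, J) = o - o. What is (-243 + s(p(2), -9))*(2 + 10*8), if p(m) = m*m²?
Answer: -19926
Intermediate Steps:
p(m) = m³
s(o, J) = 0
(-243 + s(p(2), -9))*(2 + 10*8) = (-243 + 0)*(2 + 10*8) = -243*(2 + 80) = -243*82 = -19926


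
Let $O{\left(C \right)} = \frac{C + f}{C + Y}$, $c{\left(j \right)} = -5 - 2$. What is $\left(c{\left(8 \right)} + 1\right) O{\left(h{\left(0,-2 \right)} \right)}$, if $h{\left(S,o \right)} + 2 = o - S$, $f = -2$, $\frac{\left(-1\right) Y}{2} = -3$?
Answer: $18$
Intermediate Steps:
$Y = 6$ ($Y = \left(-2\right) \left(-3\right) = 6$)
$h{\left(S,o \right)} = -2 + o - S$ ($h{\left(S,o \right)} = -2 - \left(S - o\right) = -2 + o - S$)
$c{\left(j \right)} = -7$ ($c{\left(j \right)} = -5 - 2 = -7$)
$O{\left(C \right)} = \frac{-2 + C}{6 + C}$ ($O{\left(C \right)} = \frac{C - 2}{C + 6} = \frac{-2 + C}{6 + C}$)
$\left(c{\left(8 \right)} + 1\right) O{\left(h{\left(0,-2 \right)} \right)} = \left(-7 + 1\right) \frac{-2 - 4}{6 - 4} = - 6 \frac{-2 - 4}{6 - 4} = - 6 \cdot \frac{1}{2} \left(-6\right) = \left(-6\right) \left(-3\right) = 18$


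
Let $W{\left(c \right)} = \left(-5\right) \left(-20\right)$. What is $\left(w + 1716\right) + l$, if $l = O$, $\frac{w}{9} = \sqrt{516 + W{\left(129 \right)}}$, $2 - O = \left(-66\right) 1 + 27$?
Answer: $1757 + 18 \sqrt{154} \approx 1980.4$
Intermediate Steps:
$O = 41$ ($O = 2 - \left(\left(-66\right) 1 + 27\right) = 2 - \left(-66 + 27\right) = 2 - -39 = 2 + 39 = 41$)
$W{\left(c \right)} = 100$
$w = 18 \sqrt{154}$ ($w = 9 \sqrt{516 + 100} = 9 \sqrt{616} = 9 \cdot 2 \sqrt{154} = 18 \sqrt{154} \approx 223.37$)
$l = 41$
$\left(w + 1716\right) + l = \left(18 \sqrt{154} + 1716\right) + 41 = \left(1716 + 18 \sqrt{154}\right) + 41 = 1757 + 18 \sqrt{154}$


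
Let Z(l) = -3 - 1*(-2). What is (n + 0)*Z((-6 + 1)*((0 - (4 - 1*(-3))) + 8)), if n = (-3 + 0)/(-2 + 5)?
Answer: 1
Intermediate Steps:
Z(l) = -1 (Z(l) = -3 + 2 = -1)
n = -1 (n = -3/3 = -3*⅓ = -1)
(n + 0)*Z((-6 + 1)*((0 - (4 - 1*(-3))) + 8)) = (-1 + 0)*(-1) = -1*(-1) = 1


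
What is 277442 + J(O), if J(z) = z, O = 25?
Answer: 277467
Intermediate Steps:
277442 + J(O) = 277442 + 25 = 277467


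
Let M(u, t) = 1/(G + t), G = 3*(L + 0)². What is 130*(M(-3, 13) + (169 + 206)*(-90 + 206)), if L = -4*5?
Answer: 6859515130/1213 ≈ 5.6550e+6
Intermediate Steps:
L = -20
G = 1200 (G = 3*(-20 + 0)² = 3*(-20)² = 3*400 = 1200)
M(u, t) = 1/(1200 + t)
130*(M(-3, 13) + (169 + 206)*(-90 + 206)) = 130*(1/(1200 + 13) + (169 + 206)*(-90 + 206)) = 130*(1/1213 + 375*116) = 130*(1/1213 + 43500) = 130*(52765501/1213) = 6859515130/1213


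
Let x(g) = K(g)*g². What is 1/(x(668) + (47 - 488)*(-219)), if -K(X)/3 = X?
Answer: -1/894136317 ≈ -1.1184e-9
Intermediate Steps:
K(X) = -3*X
x(g) = -3*g³ (x(g) = (-3*g)*g² = -3*g³)
1/(x(668) + (47 - 488)*(-219)) = 1/(-3*668³ + (47 - 488)*(-219)) = 1/(-3*298077632 - 441*(-219)) = 1/(-894232896 + 96579) = 1/(-894136317) = -1/894136317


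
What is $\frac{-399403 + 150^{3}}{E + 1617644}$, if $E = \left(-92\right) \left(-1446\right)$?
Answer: $\frac{2975597}{1750676} \approx 1.6997$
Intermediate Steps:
$E = 133032$
$\frac{-399403 + 150^{3}}{E + 1617644} = \frac{-399403 + 150^{3}}{133032 + 1617644} = \frac{-399403 + 3375000}{1750676} = 2975597 \cdot \frac{1}{1750676} = \frac{2975597}{1750676}$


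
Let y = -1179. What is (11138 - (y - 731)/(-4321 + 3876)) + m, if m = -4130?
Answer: 623330/89 ≈ 7003.7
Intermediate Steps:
(11138 - (y - 731)/(-4321 + 3876)) + m = (11138 - (-1179 - 731)/(-4321 + 3876)) - 4130 = (11138 - (-1910)/(-445)) - 4130 = (11138 - (-1910)*(-1)/445) - 4130 = (11138 - 1*382/89) - 4130 = (11138 - 382/89) - 4130 = 990900/89 - 4130 = 623330/89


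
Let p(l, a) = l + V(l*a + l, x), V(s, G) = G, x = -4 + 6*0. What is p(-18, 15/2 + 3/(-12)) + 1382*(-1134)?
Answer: -1567210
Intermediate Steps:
x = -4 (x = -4 + 0 = -4)
p(l, a) = -4 + l (p(l, a) = l - 4 = -4 + l)
p(-18, 15/2 + 3/(-12)) + 1382*(-1134) = (-4 - 18) + 1382*(-1134) = -22 - 1567188 = -1567210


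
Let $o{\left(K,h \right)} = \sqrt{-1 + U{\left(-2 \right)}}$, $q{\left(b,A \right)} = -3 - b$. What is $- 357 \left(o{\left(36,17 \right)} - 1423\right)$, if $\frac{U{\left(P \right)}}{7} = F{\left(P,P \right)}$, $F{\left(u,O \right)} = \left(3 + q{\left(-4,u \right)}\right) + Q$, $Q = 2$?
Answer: $508011 - 357 \sqrt{41} \approx 5.0573 \cdot 10^{5}$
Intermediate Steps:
$F{\left(u,O \right)} = 6$ ($F{\left(u,O \right)} = \left(3 - -1\right) + 2 = \left(3 + \left(-3 + 4\right)\right) + 2 = \left(3 + 1\right) + 2 = 4 + 2 = 6$)
$U{\left(P \right)} = 42$ ($U{\left(P \right)} = 7 \cdot 6 = 42$)
$o{\left(K,h \right)} = \sqrt{41}$ ($o{\left(K,h \right)} = \sqrt{-1 + 42} = \sqrt{41}$)
$- 357 \left(o{\left(36,17 \right)} - 1423\right) = - 357 \left(\sqrt{41} - 1423\right) = - 357 \left(-1423 + \sqrt{41}\right) = 508011 - 357 \sqrt{41}$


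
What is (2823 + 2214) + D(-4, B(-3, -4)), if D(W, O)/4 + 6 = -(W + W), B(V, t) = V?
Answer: 5045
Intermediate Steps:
D(W, O) = -24 - 8*W (D(W, O) = -24 + 4*(-(W + W)) = -24 + 4*(-2*W) = -24 - 8*W)
(2823 + 2214) + D(-4, B(-3, -4)) = (2823 + 2214) + (-24 - 8*(-4)) = 5037 + (-24 + 32) = 5037 + 8 = 5045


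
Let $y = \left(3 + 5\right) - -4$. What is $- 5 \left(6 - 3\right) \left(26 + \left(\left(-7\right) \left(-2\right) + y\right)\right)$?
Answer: $-780$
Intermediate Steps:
$y = 12$ ($y = 8 + 4 = 12$)
$- 5 \left(6 - 3\right) \left(26 + \left(\left(-7\right) \left(-2\right) + y\right)\right) = - 5 \left(6 - 3\right) \left(26 + \left(\left(-7\right) \left(-2\right) + 12\right)\right) = \left(-5\right) 3 \left(26 + \left(14 + 12\right)\right) = - 15 \left(26 + 26\right) = \left(-15\right) 52 = -780$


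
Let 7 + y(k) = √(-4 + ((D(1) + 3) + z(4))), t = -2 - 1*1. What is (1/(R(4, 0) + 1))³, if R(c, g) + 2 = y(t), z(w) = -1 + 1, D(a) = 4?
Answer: -584/226981 - 195*√3/226981 ≈ -0.0040609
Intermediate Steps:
z(w) = 0
t = -3 (t = -2 - 1 = -3)
y(k) = -7 + √3 (y(k) = -7 + √(-4 + ((4 + 3) + 0)) = -7 + √(-4 + (7 + 0)) = -7 + √(-4 + 7) = -7 + √3)
R(c, g) = -9 + √3 (R(c, g) = -2 + (-7 + √3) = -9 + √3)
(1/(R(4, 0) + 1))³ = (1/((-9 + √3) + 1))³ = (1/(-8 + √3))³ = (-8 + √3)⁻³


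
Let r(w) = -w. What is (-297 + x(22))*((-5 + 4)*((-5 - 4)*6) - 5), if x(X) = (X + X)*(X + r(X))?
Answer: -14553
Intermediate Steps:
x(X) = 0 (x(X) = (X + X)*(X - X) = (2*X)*0 = 0)
(-297 + x(22))*((-5 + 4)*((-5 - 4)*6) - 5) = (-297 + 0)*((-5 + 4)*((-5 - 4)*6) - 5) = -297*(-(-9)*6 - 5) = -297*(-1*(-54) - 5) = -297*(54 - 5) = -297*49 = -14553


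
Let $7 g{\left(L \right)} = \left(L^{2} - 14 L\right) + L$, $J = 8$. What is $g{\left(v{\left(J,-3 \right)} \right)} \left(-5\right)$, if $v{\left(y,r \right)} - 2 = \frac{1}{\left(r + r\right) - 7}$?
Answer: $\frac{18000}{1183} \approx 15.216$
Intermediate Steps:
$v{\left(y,r \right)} = 2 + \frac{1}{-7 + 2 r}$ ($v{\left(y,r \right)} = 2 + \frac{1}{\left(r + r\right) - 7} = 2 + \frac{1}{2 r - 7} = 2 + \frac{1}{-7 + 2 r}$)
$g{\left(L \right)} = - \frac{13 L}{7} + \frac{L^{2}}{7}$ ($g{\left(L \right)} = \frac{\left(L^{2} - 14 L\right) + L}{7} = \frac{L^{2} - 13 L}{7} = - \frac{13 L}{7} + \frac{L^{2}}{7}$)
$g{\left(v{\left(J,-3 \right)} \right)} \left(-5\right) = \frac{\frac{-13 + 4 \left(-3\right)}{-7 + 2 \left(-3\right)} \left(-13 + \frac{-13 + 4 \left(-3\right)}{-7 + 2 \left(-3\right)}\right)}{7} \left(-5\right) = \frac{\frac{-13 - 12}{-7 - 6} \left(-13 + \frac{-13 - 12}{-7 - 6}\right)}{7} \left(-5\right) = \frac{\frac{1}{-13} \left(-25\right) \left(-13 + \frac{1}{-13} \left(-25\right)\right)}{7} \left(-5\right) = \frac{\left(- \frac{1}{13}\right) \left(-25\right) \left(-13 - - \frac{25}{13}\right)}{7} \left(-5\right) = \frac{1}{7} \cdot \frac{25}{13} \left(-13 + \frac{25}{13}\right) \left(-5\right) = \frac{1}{7} \cdot \frac{25}{13} \left(- \frac{144}{13}\right) \left(-5\right) = \left(- \frac{3600}{1183}\right) \left(-5\right) = \frac{18000}{1183}$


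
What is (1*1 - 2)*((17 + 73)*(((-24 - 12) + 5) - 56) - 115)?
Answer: 7945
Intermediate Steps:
(1*1 - 2)*((17 + 73)*(((-24 - 12) + 5) - 56) - 115) = (1 - 2)*(90*((-36 + 5) - 56) - 115) = -(90*(-31 - 56) - 115) = -(90*(-87) - 115) = -(-7830 - 115) = -1*(-7945) = 7945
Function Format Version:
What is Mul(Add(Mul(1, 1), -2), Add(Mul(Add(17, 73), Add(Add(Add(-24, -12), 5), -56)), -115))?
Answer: 7945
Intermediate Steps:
Mul(Add(Mul(1, 1), -2), Add(Mul(Add(17, 73), Add(Add(Add(-24, -12), 5), -56)), -115)) = Mul(Add(1, -2), Add(Mul(90, Add(Add(-36, 5), -56)), -115)) = Mul(-1, Add(Mul(90, Add(-31, -56)), -115)) = Mul(-1, Add(Mul(90, -87), -115)) = Mul(-1, Add(-7830, -115)) = Mul(-1, -7945) = 7945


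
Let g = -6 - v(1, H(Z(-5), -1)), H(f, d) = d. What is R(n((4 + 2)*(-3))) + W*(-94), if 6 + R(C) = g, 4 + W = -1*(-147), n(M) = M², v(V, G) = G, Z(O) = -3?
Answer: -13453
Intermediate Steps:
W = 143 (W = -4 - 1*(-147) = -4 + 147 = 143)
g = -5 (g = -6 - 1*(-1) = -6 + 1 = -5)
R(C) = -11 (R(C) = -6 - 5 = -11)
R(n((4 + 2)*(-3))) + W*(-94) = -11 + 143*(-94) = -11 - 13442 = -13453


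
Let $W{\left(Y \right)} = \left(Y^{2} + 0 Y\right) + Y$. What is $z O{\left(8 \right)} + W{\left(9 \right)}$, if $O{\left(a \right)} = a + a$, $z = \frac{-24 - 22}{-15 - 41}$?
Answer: $\frac{722}{7} \approx 103.14$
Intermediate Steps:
$W{\left(Y \right)} = Y + Y^{2}$ ($W{\left(Y \right)} = \left(Y^{2} + 0\right) + Y = Y^{2} + Y = Y + Y^{2}$)
$z = \frac{23}{28}$ ($z = - \frac{46}{-56} = \left(-46\right) \left(- \frac{1}{56}\right) = \frac{23}{28} \approx 0.82143$)
$O{\left(a \right)} = 2 a$
$z O{\left(8 \right)} + W{\left(9 \right)} = \frac{23 \cdot 2 \cdot 8}{28} + 9 \left(1 + 9\right) = \frac{23}{28} \cdot 16 + 9 \cdot 10 = \frac{92}{7} + 90 = \frac{722}{7}$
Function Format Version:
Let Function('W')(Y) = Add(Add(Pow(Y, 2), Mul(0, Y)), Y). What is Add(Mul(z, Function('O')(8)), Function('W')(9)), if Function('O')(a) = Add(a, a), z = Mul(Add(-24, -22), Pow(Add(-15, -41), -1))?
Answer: Rational(722, 7) ≈ 103.14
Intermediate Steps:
Function('W')(Y) = Add(Y, Pow(Y, 2)) (Function('W')(Y) = Add(Add(Pow(Y, 2), 0), Y) = Add(Pow(Y, 2), Y) = Add(Y, Pow(Y, 2)))
z = Rational(23, 28) (z = Mul(-46, Pow(-56, -1)) = Mul(-46, Rational(-1, 56)) = Rational(23, 28) ≈ 0.82143)
Function('O')(a) = Mul(2, a)
Add(Mul(z, Function('O')(8)), Function('W')(9)) = Add(Mul(Rational(23, 28), Mul(2, 8)), Mul(9, Add(1, 9))) = Add(Mul(Rational(23, 28), 16), Mul(9, 10)) = Add(Rational(92, 7), 90) = Rational(722, 7)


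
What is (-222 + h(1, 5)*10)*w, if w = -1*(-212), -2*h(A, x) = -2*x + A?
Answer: -37524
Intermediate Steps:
h(A, x) = x - A/2 (h(A, x) = -(-2*x + A)/2 = -(A - 2*x)/2 = x - A/2)
w = 212
(-222 + h(1, 5)*10)*w = (-222 + (5 - ½*1)*10)*212 = (-222 + (5 - ½)*10)*212 = (-222 + (9/2)*10)*212 = (-222 + 45)*212 = -177*212 = -37524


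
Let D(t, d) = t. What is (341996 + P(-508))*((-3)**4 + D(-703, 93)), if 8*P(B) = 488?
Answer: -212759454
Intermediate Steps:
P(B) = 61 (P(B) = (1/8)*488 = 61)
(341996 + P(-508))*((-3)**4 + D(-703, 93)) = (341996 + 61)*((-3)**4 - 703) = 342057*(81 - 703) = 342057*(-622) = -212759454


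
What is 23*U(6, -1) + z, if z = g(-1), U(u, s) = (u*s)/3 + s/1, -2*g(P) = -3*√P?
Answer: -69 + 3*I/2 ≈ -69.0 + 1.5*I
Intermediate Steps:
g(P) = 3*√P/2 (g(P) = -(-3)*√P/2 = 3*√P/2)
U(u, s) = s + s*u/3 (U(u, s) = (s*u)*(⅓) + s*1 = s*u/3 + s = s + s*u/3)
z = 3*I/2 (z = 3*√(-1)/2 = 3*I/2 ≈ 1.5*I)
23*U(6, -1) + z = 23*((⅓)*(-1)*(3 + 6)) + 3*I/2 = 23*((⅓)*(-1)*9) + 3*I/2 = 23*(-3) + 3*I/2 = -69 + 3*I/2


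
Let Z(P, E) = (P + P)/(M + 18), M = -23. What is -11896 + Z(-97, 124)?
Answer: -59286/5 ≈ -11857.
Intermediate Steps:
Z(P, E) = -2*P/5 (Z(P, E) = (P + P)/(-23 + 18) = (2*P)/(-5) = (2*P)*(-1/5) = -2*P/5)
-11896 + Z(-97, 124) = -11896 - 2/5*(-97) = -11896 + 194/5 = -59286/5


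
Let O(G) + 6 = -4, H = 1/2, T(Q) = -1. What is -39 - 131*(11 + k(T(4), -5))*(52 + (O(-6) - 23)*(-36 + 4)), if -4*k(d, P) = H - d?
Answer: -3084473/2 ≈ -1.5422e+6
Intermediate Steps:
H = 1/2 ≈ 0.50000
O(G) = -10 (O(G) = -6 - 4 = -10)
k(d, P) = -1/8 + d/4 (k(d, P) = -(1/2 - d)/4 = -1/8 + d/4)
-39 - 131*(11 + k(T(4), -5))*(52 + (O(-6) - 23)*(-36 + 4)) = -39 - 131*(11 + (-1/8 + (1/4)*(-1)))*(52 + (-10 - 23)*(-36 + 4)) = -39 - 131*(11 + (-1/8 - 1/4))*(52 - 33*(-32)) = -39 - 131*(11 - 3/8)*(52 + 1056) = -39 - 11135*1108/8 = -39 - 131*23545/2 = -39 - 3084395/2 = -3084473/2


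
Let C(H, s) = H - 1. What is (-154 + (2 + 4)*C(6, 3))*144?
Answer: -17856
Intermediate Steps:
C(H, s) = -1 + H
(-154 + (2 + 4)*C(6, 3))*144 = (-154 + (2 + 4)*(-1 + 6))*144 = (-154 + 6*5)*144 = (-154 + 30)*144 = -124*144 = -17856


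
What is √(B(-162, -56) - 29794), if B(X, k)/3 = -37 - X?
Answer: I*√29419 ≈ 171.52*I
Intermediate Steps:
B(X, k) = -111 - 3*X (B(X, k) = 3*(-37 - X) = -111 - 3*X)
√(B(-162, -56) - 29794) = √((-111 - 3*(-162)) - 29794) = √((-111 + 486) - 29794) = √(375 - 29794) = √(-29419) = I*√29419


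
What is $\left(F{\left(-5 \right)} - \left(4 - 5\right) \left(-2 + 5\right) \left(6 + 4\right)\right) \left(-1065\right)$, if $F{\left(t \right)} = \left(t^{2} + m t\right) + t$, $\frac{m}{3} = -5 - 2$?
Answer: $-165075$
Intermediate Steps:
$m = -21$ ($m = 3 \left(-5 - 2\right) = 3 \left(-7\right) = -21$)
$F{\left(t \right)} = t^{2} - 20 t$ ($F{\left(t \right)} = \left(t^{2} - 21 t\right) + t = t^{2} - 20 t$)
$\left(F{\left(-5 \right)} - \left(4 - 5\right) \left(-2 + 5\right) \left(6 + 4\right)\right) \left(-1065\right) = \left(- 5 \left(-20 - 5\right) - \left(4 - 5\right) \left(-2 + 5\right) \left(6 + 4\right)\right) \left(-1065\right) = \left(\left(-5\right) \left(-25\right) - \left(-1\right) 3 \cdot 10\right) \left(-1065\right) = \left(125 - \left(-3\right) 10\right) \left(-1065\right) = \left(125 - -30\right) \left(-1065\right) = \left(125 + 30\right) \left(-1065\right) = 155 \left(-1065\right) = -165075$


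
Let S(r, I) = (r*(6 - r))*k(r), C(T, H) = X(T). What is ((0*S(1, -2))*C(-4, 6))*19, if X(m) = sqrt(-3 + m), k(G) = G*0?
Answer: 0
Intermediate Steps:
k(G) = 0
C(T, H) = sqrt(-3 + T)
S(r, I) = 0 (S(r, I) = (r*(6 - r))*0 = 0)
((0*S(1, -2))*C(-4, 6))*19 = ((0*0)*sqrt(-3 - 4))*19 = (0*sqrt(-7))*19 = (0*(I*sqrt(7)))*19 = 0*19 = 0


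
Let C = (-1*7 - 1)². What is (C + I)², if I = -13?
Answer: 2601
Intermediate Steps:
C = 64 (C = (-7 - 1)² = (-8)² = 64)
(C + I)² = (64 - 13)² = 51² = 2601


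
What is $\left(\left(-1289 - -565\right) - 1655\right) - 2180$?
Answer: $-4559$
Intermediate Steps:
$\left(\left(-1289 - -565\right) - 1655\right) - 2180 = \left(\left(-1289 + 565\right) - 1655\right) - 2180 = \left(-724 - 1655\right) - 2180 = -2379 - 2180 = -4559$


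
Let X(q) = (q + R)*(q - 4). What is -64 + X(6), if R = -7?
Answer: -66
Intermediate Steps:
X(q) = (-7 + q)*(-4 + q) (X(q) = (q - 7)*(q - 4) = (-7 + q)*(-4 + q))
-64 + X(6) = -64 + (28 + 6² - 11*6) = -64 + (28 + 36 - 66) = -64 - 2 = -66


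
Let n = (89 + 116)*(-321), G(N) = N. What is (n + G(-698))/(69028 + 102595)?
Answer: -911/2351 ≈ -0.38749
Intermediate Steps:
n = -65805 (n = 205*(-321) = -65805)
(n + G(-698))/(69028 + 102595) = (-65805 - 698)/(69028 + 102595) = -66503/171623 = -66503*1/171623 = -911/2351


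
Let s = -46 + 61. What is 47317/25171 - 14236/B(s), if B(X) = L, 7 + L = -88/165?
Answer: 5380362161/2844323 ≈ 1891.6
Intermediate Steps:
s = 15
L = -113/15 (L = -7 - 88/165 = -7 - 88*1/165 = -7 - 8/15 = -113/15 ≈ -7.5333)
B(X) = -113/15
47317/25171 - 14236/B(s) = 47317/25171 - 14236/(-113/15) = 47317*(1/25171) - 14236*(-15/113) = 47317/25171 + 213540/113 = 5380362161/2844323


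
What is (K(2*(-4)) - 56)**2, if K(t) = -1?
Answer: 3249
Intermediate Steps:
(K(2*(-4)) - 56)**2 = (-1 - 56)**2 = (-57)**2 = 3249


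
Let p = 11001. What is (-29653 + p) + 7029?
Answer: -11623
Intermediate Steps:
(-29653 + p) + 7029 = (-29653 + 11001) + 7029 = -18652 + 7029 = -11623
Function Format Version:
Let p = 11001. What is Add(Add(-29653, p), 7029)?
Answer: -11623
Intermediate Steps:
Add(Add(-29653, p), 7029) = Add(Add(-29653, 11001), 7029) = Add(-18652, 7029) = -11623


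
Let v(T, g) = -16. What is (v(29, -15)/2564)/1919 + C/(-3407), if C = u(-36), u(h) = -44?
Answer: 54109848/4190879153 ≈ 0.012911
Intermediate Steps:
C = -44
(v(29, -15)/2564)/1919 + C/(-3407) = -16/2564/1919 - 44/(-3407) = -16*1/2564*(1/1919) - 44*(-1/3407) = -4/641*1/1919 + 44/3407 = -4/1230079 + 44/3407 = 54109848/4190879153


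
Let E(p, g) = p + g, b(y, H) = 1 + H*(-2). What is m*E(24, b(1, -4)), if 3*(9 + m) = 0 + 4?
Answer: -253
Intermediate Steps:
m = -23/3 (m = -9 + (0 + 4)/3 = -9 + (⅓)*4 = -9 + 4/3 = -23/3 ≈ -7.6667)
b(y, H) = 1 - 2*H
E(p, g) = g + p
m*E(24, b(1, -4)) = -23*((1 - 2*(-4)) + 24)/3 = -23*((1 + 8) + 24)/3 = -23*(9 + 24)/3 = -23/3*33 = -253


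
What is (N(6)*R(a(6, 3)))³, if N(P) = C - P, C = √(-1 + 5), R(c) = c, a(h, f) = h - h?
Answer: 0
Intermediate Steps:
a(h, f) = 0
C = 2 (C = √4 = 2)
N(P) = 2 - P
(N(6)*R(a(6, 3)))³ = ((2 - 1*6)*0)³ = ((2 - 6)*0)³ = (-4*0)³ = 0³ = 0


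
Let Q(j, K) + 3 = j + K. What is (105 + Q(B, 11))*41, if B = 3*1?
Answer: 4756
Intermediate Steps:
B = 3
Q(j, K) = -3 + K + j (Q(j, K) = -3 + (j + K) = -3 + (K + j) = -3 + K + j)
(105 + Q(B, 11))*41 = (105 + (-3 + 11 + 3))*41 = (105 + 11)*41 = 116*41 = 4756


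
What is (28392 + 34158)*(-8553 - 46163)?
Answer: -3422485800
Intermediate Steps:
(28392 + 34158)*(-8553 - 46163) = 62550*(-54716) = -3422485800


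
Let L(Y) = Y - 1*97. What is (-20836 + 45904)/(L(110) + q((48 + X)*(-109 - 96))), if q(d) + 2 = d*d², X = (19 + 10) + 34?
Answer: -6267/2945578004716 ≈ -2.1276e-9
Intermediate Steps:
X = 63 (X = 29 + 34 = 63)
q(d) = -2 + d³ (q(d) = -2 + d*d² = -2 + d³)
L(Y) = -97 + Y (L(Y) = Y - 97 = -97 + Y)
(-20836 + 45904)/(L(110) + q((48 + X)*(-109 - 96))) = (-20836 + 45904)/((-97 + 110) + (-2 + ((48 + 63)*(-109 - 96))³)) = 25068/(13 + (-2 + (111*(-205))³)) = 25068/(13 + (-2 + (-22755)³)) = 25068/(13 + (-2 - 11782312018875)) = 25068/(13 - 11782312018877) = 25068/(-11782312018864) = 25068*(-1/11782312018864) = -6267/2945578004716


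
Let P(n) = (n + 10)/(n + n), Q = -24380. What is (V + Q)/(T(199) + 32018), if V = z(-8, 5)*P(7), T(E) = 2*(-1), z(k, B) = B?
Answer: -113745/149408 ≈ -0.76130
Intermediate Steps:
P(n) = (10 + n)/(2*n) (P(n) = (10 + n)/((2*n)) = (10 + n)*(1/(2*n)) = (10 + n)/(2*n))
T(E) = -2
V = 85/14 (V = 5*((½)*(10 + 7)/7) = 5*((½)*(⅐)*17) = 5*(17/14) = 85/14 ≈ 6.0714)
(V + Q)/(T(199) + 32018) = (85/14 - 24380)/(-2 + 32018) = -341235/14/32016 = -341235/14*1/32016 = -113745/149408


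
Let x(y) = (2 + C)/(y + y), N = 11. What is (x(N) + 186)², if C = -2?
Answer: 34596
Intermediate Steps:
x(y) = 0 (x(y) = (2 - 2)/(y + y) = 0/((2*y)) = 0*(1/(2*y)) = 0)
(x(N) + 186)² = (0 + 186)² = 186² = 34596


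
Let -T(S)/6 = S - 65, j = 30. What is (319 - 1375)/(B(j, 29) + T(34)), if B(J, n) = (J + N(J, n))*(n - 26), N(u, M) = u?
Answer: -176/61 ≈ -2.8852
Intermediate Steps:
T(S) = 390 - 6*S (T(S) = -6*(S - 65) = -6*(-65 + S) = 390 - 6*S)
B(J, n) = 2*J*(-26 + n) (B(J, n) = (J + J)*(n - 26) = (2*J)*(-26 + n) = 2*J*(-26 + n))
(319 - 1375)/(B(j, 29) + T(34)) = (319 - 1375)/(2*30*(-26 + 29) + (390 - 6*34)) = -1056/(2*30*3 + (390 - 204)) = -1056/(180 + 186) = -1056/366 = -1056*1/366 = -176/61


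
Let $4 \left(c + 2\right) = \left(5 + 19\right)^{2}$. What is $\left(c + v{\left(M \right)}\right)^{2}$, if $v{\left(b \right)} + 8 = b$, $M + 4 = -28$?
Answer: $10404$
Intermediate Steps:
$M = -32$ ($M = -4 - 28 = -32$)
$v{\left(b \right)} = -8 + b$
$c = 142$ ($c = -2 + \frac{\left(5 + 19\right)^{2}}{4} = -2 + \frac{24^{2}}{4} = -2 + \frac{1}{4} \cdot 576 = -2 + 144 = 142$)
$\left(c + v{\left(M \right)}\right)^{2} = \left(142 - 40\right)^{2} = 102^{2} = 10404$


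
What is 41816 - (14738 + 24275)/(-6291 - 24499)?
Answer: 1287553653/30790 ≈ 41817.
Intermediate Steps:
41816 - (14738 + 24275)/(-6291 - 24499) = 41816 - 39013/(-30790) = 41816 - 39013*(-1)/30790 = 41816 - 1*(-39013/30790) = 41816 + 39013/30790 = 1287553653/30790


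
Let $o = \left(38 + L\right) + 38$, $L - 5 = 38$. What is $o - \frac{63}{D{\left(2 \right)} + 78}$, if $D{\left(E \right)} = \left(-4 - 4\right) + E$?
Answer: $\frac{945}{8} \approx 118.13$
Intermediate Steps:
$L = 43$ ($L = 5 + 38 = 43$)
$D{\left(E \right)} = -8 + E$
$o = 119$ ($o = \left(38 + 43\right) + 38 = 81 + 38 = 119$)
$o - \frac{63}{D{\left(2 \right)} + 78} = 119 - \frac{63}{\left(-8 + 2\right) + 78} = 119 - \frac{63}{-6 + 78} = 119 - \frac{63}{72} = 119 - \frac{7}{8} = \frac{945}{8}$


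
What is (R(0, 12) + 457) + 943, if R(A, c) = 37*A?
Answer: 1400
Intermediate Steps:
(R(0, 12) + 457) + 943 = (37*0 + 457) + 943 = (0 + 457) + 943 = 457 + 943 = 1400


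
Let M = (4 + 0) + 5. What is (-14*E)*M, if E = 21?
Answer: -2646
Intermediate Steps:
M = 9 (M = 4 + 5 = 9)
(-14*E)*M = -14*21*9 = -294*9 = -2646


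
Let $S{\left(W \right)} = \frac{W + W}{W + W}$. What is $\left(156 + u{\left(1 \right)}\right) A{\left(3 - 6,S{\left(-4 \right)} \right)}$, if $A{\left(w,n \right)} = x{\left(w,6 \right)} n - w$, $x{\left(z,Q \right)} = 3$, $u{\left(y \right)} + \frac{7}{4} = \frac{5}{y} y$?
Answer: $\frac{1911}{2} \approx 955.5$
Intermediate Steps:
$u{\left(y \right)} = \frac{13}{4}$ ($u{\left(y \right)} = - \frac{7}{4} + \frac{5}{y} y = - \frac{7}{4} + 5 = \frac{13}{4}$)
$S{\left(W \right)} = 1$ ($S{\left(W \right)} = \frac{2 W}{2 W} = 2 W \frac{1}{2 W} = 1$)
$A{\left(w,n \right)} = - w + 3 n$ ($A{\left(w,n \right)} = 3 n - w = - w + 3 n$)
$\left(156 + u{\left(1 \right)}\right) A{\left(3 - 6,S{\left(-4 \right)} \right)} = \left(156 + \frac{13}{4}\right) \left(- (3 - 6) + 3 \cdot 1\right) = \frac{637 \left(- (3 - 6) + 3\right)}{4} = \frac{637 \left(\left(-1\right) \left(-3\right) + 3\right)}{4} = \frac{637 \left(3 + 3\right)}{4} = \frac{637}{4} \cdot 6 = \frac{1911}{2}$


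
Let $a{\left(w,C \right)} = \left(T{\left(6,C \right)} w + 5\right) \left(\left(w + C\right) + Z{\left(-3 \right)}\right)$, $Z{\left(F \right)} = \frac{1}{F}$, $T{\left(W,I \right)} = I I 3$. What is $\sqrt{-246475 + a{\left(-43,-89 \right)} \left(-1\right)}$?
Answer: $\frac{i \sqrt{1219186839}}{3} \approx 11639.0 i$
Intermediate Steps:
$T{\left(W,I \right)} = 3 I^{2}$ ($T{\left(W,I \right)} = I^{2} \cdot 3 = 3 I^{2}$)
$a{\left(w,C \right)} = \left(5 + 3 w C^{2}\right) \left(- \frac{1}{3} + C + w\right)$ ($a{\left(w,C \right)} = \left(3 C^{2} w + 5\right) \left(\left(w + C\right) + \frac{1}{-3}\right) = \left(3 w C^{2} + 5\right) \left(\left(C + w\right) - \frac{1}{3}\right) = \left(5 + 3 w C^{2}\right) \left(- \frac{1}{3} + C + w\right)$)
$\sqrt{-246475 + a{\left(-43,-89 \right)} \left(-1\right)} = \sqrt{-246475 + \left(- \frac{5}{3} + 5 \left(-89\right) + 5 \left(-43\right) - - 43 \left(-89\right)^{2} + 3 \left(-43\right) \left(-89\right)^{3} + 3 \left(-89\right)^{2} \left(-43\right)^{2}\right) \left(-1\right)} = \sqrt{-246475 + \left(- \frac{5}{3} - 445 - 215 - \left(-43\right) 7921 + 3 \left(-43\right) \left(-704969\right) + 3 \cdot 7921 \cdot 1849\right) \left(-1\right)} = \sqrt{-246475 + \left(- \frac{5}{3} - 445 - 215 + 340603 + 90941001 + 43937787\right) \left(-1\right)} = \sqrt{-246475 + \frac{405656188}{3} \left(-1\right)} = \sqrt{-246475 - \frac{405656188}{3}} = \sqrt{- \frac{406395613}{3}} = \frac{i \sqrt{1219186839}}{3}$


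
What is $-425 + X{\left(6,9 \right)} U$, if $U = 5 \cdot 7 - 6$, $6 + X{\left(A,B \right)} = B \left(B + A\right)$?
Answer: $3316$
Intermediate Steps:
$X{\left(A,B \right)} = -6 + B \left(A + B\right)$ ($X{\left(A,B \right)} = -6 + B \left(B + A\right) = -6 + B \left(A + B\right)$)
$U = 29$ ($U = 35 - 6 = 29$)
$-425 + X{\left(6,9 \right)} U = -425 + \left(-6 + 9^{2} + 6 \cdot 9\right) 29 = -425 + \left(-6 + 81 + 54\right) 29 = -425 + 129 \cdot 29 = -425 + 3741 = 3316$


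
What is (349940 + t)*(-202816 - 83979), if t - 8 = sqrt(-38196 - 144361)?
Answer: -100363336660 - 286795*I*sqrt(182557) ≈ -1.0036e+11 - 1.2254e+8*I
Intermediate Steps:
t = 8 + I*sqrt(182557) (t = 8 + sqrt(-38196 - 144361) = 8 + sqrt(-182557) = 8 + I*sqrt(182557) ≈ 8.0 + 427.27*I)
(349940 + t)*(-202816 - 83979) = (349940 + (8 + I*sqrt(182557)))*(-202816 - 83979) = (349948 + I*sqrt(182557))*(-286795) = -100363336660 - 286795*I*sqrt(182557)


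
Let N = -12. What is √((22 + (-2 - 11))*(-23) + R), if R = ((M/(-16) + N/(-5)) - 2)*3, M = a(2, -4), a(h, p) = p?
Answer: I*√20505/10 ≈ 14.32*I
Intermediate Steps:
M = -4
R = 39/20 (R = ((-4/(-16) - 12/(-5)) - 2)*3 = ((-4*(-1/16) - 12*(-⅕)) - 2)*3 = ((¼ + 12/5) - 2)*3 = (53/20 - 2)*3 = (13/20)*3 = 39/20 ≈ 1.9500)
√((22 + (-2 - 11))*(-23) + R) = √((22 + (-2 - 11))*(-23) + 39/20) = √((22 - 13)*(-23) + 39/20) = √(9*(-23) + 39/20) = √(-207 + 39/20) = √(-4101/20) = I*√20505/10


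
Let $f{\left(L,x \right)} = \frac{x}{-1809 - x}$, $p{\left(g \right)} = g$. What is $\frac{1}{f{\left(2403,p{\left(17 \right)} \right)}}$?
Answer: $- \frac{1826}{17} \approx -107.41$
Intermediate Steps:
$\frac{1}{f{\left(2403,p{\left(17 \right)} \right)}} = \frac{1}{\left(-1\right) 17 \frac{1}{1809 + 17}} = \frac{1}{\left(-1\right) 17 \cdot \frac{1}{1826}} = \frac{1}{- \frac{17}{1826}} = - \frac{1826}{17}$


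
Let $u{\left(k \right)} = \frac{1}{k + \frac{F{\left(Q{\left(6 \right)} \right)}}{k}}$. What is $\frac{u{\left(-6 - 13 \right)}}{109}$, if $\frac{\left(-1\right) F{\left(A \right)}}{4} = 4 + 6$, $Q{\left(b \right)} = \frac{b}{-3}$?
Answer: $- \frac{19}{34989} \approx -0.00054303$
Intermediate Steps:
$Q{\left(b \right)} = - \frac{b}{3}$ ($Q{\left(b \right)} = b \left(- \frac{1}{3}\right) = - \frac{b}{3}$)
$F{\left(A \right)} = -40$ ($F{\left(A \right)} = - 4 \left(4 + 6\right) = \left(-4\right) 10 = -40$)
$u{\left(k \right)} = \frac{1}{k - \frac{40}{k}}$
$\frac{u{\left(-6 - 13 \right)}}{109} = \frac{\left(-6 - 13\right) \frac{1}{-40 + \left(-6 - 13\right)^{2}}}{109} = - \frac{19}{-40 + \left(-19\right)^{2}} \cdot \frac{1}{109} = - \frac{19}{-40 + 361} \cdot \frac{1}{109} = - \frac{19}{321} \cdot \frac{1}{109} = \left(-19\right) \frac{1}{321} \cdot \frac{1}{109} = \left(- \frac{19}{321}\right) \frac{1}{109} = - \frac{19}{34989}$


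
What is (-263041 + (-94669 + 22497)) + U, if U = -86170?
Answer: -421383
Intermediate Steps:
(-263041 + (-94669 + 22497)) + U = (-263041 + (-94669 + 22497)) - 86170 = (-263041 - 72172) - 86170 = -335213 - 86170 = -421383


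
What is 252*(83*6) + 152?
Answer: 125648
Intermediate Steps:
252*(83*6) + 152 = 252*498 + 152 = 125496 + 152 = 125648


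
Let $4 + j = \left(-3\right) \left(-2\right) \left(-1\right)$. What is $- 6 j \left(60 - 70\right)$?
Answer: $-600$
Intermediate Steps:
$j = -10$ ($j = -4 + \left(-3\right) \left(-2\right) \left(-1\right) = -4 + 6 \left(-1\right) = -4 - 6 = -10$)
$- 6 j \left(60 - 70\right) = \left(-6\right) \left(-10\right) \left(60 - 70\right) = 60 \left(-10\right) = -600$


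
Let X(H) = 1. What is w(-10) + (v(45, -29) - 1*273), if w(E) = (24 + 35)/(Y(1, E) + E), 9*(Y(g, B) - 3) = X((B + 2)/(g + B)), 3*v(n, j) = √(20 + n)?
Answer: -17457/62 + √65/3 ≈ -278.88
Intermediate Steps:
v(n, j) = √(20 + n)/3
Y(g, B) = 28/9 (Y(g, B) = 3 + (⅑)*1 = 3 + ⅑ = 28/9)
w(E) = 59/(28/9 + E) (w(E) = (24 + 35)/(28/9 + E) = 59/(28/9 + E))
w(-10) + (v(45, -29) - 1*273) = 531/(28 + 9*(-10)) + (√(20 + 45)/3 - 1*273) = 531/(28 - 90) + (√65/3 - 273) = 531/(-62) + (-273 + √65/3) = 531*(-1/62) + (-273 + √65/3) = -531/62 + (-273 + √65/3) = -17457/62 + √65/3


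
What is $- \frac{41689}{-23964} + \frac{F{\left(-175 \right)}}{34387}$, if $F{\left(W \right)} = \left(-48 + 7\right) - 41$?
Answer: $\frac{1431594595}{824050068} \approx 1.7373$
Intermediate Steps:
$F{\left(W \right)} = -82$ ($F{\left(W \right)} = -41 - 41 = -82$)
$- \frac{41689}{-23964} + \frac{F{\left(-175 \right)}}{34387} = - \frac{41689}{-23964} - \frac{82}{34387} = \left(-41689\right) \left(- \frac{1}{23964}\right) - \frac{82}{34387} = \frac{41689}{23964} - \frac{82}{34387} = \frac{1431594595}{824050068}$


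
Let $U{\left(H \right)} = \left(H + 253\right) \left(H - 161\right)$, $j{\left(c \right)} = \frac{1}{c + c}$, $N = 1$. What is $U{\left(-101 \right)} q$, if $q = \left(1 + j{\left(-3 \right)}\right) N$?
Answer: $- \frac{99560}{3} \approx -33187.0$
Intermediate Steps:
$j{\left(c \right)} = \frac{1}{2 c}$
$q = \frac{5}{6}$ ($q = \left(1 + \frac{1}{2 \left(-3\right)}\right) 1 = \left(1 + \frac{1}{2} \left(- \frac{1}{3}\right)\right) 1 = \left(1 - \frac{1}{6}\right) 1 = \frac{5}{6} \cdot 1 = \frac{5}{6} \approx 0.83333$)
$U{\left(H \right)} = \left(-161 + H\right) \left(253 + H\right)$ ($U{\left(H \right)} = \left(253 + H\right) \left(-161 + H\right) = \left(-161 + H\right) \left(253 + H\right)$)
$U{\left(-101 \right)} q = \left(-40733 + \left(-101\right)^{2} + 92 \left(-101\right)\right) \frac{5}{6} = \left(-40733 + 10201 - 9292\right) \frac{5}{6} = \left(-39824\right) \frac{5}{6} = - \frac{99560}{3}$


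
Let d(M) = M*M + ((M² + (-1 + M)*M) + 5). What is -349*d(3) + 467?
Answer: -9654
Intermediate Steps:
d(M) = 5 + 2*M² + M*(-1 + M) (d(M) = M² + ((M² + M*(-1 + M)) + 5) = M² + (5 + M² + M*(-1 + M)) = 5 + 2*M² + M*(-1 + M))
-349*d(3) + 467 = -349*(5 - 1*3 + 3*3²) + 467 = -349*(5 - 3 + 3*9) + 467 = -349*(5 - 3 + 27) + 467 = -349*29 + 467 = -10121 + 467 = -9654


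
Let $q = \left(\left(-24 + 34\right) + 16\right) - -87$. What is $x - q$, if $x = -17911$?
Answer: $-18024$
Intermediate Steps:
$q = 113$ ($q = \left(10 + 16\right) + 87 = 26 + 87 = 113$)
$x - q = -17911 - 113 = -18024$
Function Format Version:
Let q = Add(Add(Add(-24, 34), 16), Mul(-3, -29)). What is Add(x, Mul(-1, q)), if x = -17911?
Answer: -18024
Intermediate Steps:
q = 113 (q = Add(Add(10, 16), 87) = Add(26, 87) = 113)
Add(x, Mul(-1, q)) = Add(-17911, Mul(-1, 113)) = Add(-17911, -113) = -18024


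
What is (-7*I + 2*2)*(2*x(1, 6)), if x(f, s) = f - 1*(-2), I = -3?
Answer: 150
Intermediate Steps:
x(f, s) = 2 + f (x(f, s) = f + 2 = 2 + f)
(-7*I + 2*2)*(2*x(1, 6)) = (-7*(-3) + 2*2)*(2*(2 + 1)) = (21 + 4)*(2*3) = 25*6 = 150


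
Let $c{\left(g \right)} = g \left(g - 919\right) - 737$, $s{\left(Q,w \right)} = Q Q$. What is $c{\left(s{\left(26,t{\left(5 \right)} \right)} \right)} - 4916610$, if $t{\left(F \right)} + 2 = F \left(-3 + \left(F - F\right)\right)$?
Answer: $-5081615$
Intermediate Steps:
$t{\left(F \right)} = -2 - 3 F$ ($t{\left(F \right)} = -2 + F \left(-3 + \left(F - F\right)\right) = -2 + F \left(-3 + 0\right) = -2 + F \left(-3\right) = -2 - 3 F$)
$s{\left(Q,w \right)} = Q^{2}$
$c{\left(g \right)} = -737 + g \left(-919 + g\right)$ ($c{\left(g \right)} = g \left(-919 + g\right) - 737 = -737 + g \left(-919 + g\right)$)
$c{\left(s{\left(26,t{\left(5 \right)} \right)} \right)} - 4916610 = \left(-737 + \left(26^{2}\right)^{2} - 919 \cdot 26^{2}\right) - 4916610 = \left(-737 + 676^{2} - 621244\right) - 4916610 = \left(-737 + 456976 - 621244\right) - 4916610 = -165005 - 4916610 = -5081615$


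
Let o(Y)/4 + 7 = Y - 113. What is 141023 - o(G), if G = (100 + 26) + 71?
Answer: 140715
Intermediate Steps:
G = 197 (G = 126 + 71 = 197)
o(Y) = -480 + 4*Y (o(Y) = -28 + 4*(Y - 113) = -28 + 4*(-113 + Y) = -28 + (-452 + 4*Y) = -480 + 4*Y)
141023 - o(G) = 141023 - (-480 + 4*197) = 141023 - (-480 + 788) = 141023 - 1*308 = 141023 - 308 = 140715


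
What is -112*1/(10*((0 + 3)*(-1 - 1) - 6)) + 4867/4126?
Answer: 130769/61890 ≈ 2.1129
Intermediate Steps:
-112*1/(10*((0 + 3)*(-1 - 1) - 6)) + 4867/4126 = -112*1/(10*(3*(-2) - 6)) + 4867*(1/4126) = -112*1/(10*(-6 - 6)) + 4867/4126 = -112/((2*(-12))*5) + 4867/4126 = -112/((-24*5)) + 4867/4126 = -112/(-120) + 4867/4126 = -112*(-1/120) + 4867/4126 = 14/15 + 4867/4126 = 130769/61890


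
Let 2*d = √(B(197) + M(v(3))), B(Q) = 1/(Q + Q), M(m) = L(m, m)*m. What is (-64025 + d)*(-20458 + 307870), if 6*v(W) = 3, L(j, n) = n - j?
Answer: -18401553300 + 71853*√394/197 ≈ -1.8402e+10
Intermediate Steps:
v(W) = ½ (v(W) = (⅙)*3 = ½)
M(m) = 0 (M(m) = (m - m)*m = 0*m = 0)
B(Q) = 1/(2*Q)
d = √394/788 (d = √((½)/197 + 0)/2 = √((½)*(1/197) + 0)/2 = √(1/394 + 0)/2 = √(1/394)/2 = (√394/394)/2 = √394/788 ≈ 0.025190)
(-64025 + d)*(-20458 + 307870) = (-64025 + √394/788)*(-20458 + 307870) = (-64025 + √394/788)*287412 = -18401553300 + 71853*√394/197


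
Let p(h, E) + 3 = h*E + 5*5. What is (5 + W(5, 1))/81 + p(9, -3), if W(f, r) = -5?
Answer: -5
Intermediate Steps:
p(h, E) = 22 + E*h (p(h, E) = -3 + (h*E + 5*5) = -3 + (E*h + 25) = -3 + (25 + E*h) = 22 + E*h)
(5 + W(5, 1))/81 + p(9, -3) = (5 - 5)/81 + (22 - 3*9) = (1/81)*0 + (22 - 27) = 0 - 5 = -5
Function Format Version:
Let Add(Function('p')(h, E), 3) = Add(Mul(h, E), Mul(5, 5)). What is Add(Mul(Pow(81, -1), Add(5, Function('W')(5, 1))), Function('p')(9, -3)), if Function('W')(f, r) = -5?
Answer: -5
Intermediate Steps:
Function('p')(h, E) = Add(22, Mul(E, h)) (Function('p')(h, E) = Add(-3, Add(Mul(h, E), Mul(5, 5))) = Add(-3, Add(Mul(E, h), 25)) = Add(-3, Add(25, Mul(E, h))) = Add(22, Mul(E, h)))
Add(Mul(Pow(81, -1), Add(5, Function('W')(5, 1))), Function('p')(9, -3)) = Add(Mul(Pow(81, -1), Add(5, -5)), Add(22, Mul(-3, 9))) = Add(Mul(Rational(1, 81), 0), Add(22, -27)) = Add(0, -5) = -5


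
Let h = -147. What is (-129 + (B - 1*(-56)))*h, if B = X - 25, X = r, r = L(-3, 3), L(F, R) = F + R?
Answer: 14406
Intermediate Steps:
r = 0 (r = -3 + 3 = 0)
X = 0
B = -25 (B = 0 - 25 = -25)
(-129 + (B - 1*(-56)))*h = (-129 + (-25 - 1*(-56)))*(-147) = (-129 + (-25 + 56))*(-147) = (-129 + 31)*(-147) = -98*(-147) = 14406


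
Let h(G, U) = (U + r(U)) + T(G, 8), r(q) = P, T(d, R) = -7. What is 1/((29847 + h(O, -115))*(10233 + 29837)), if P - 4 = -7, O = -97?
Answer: 1/1190960540 ≈ 8.3966e-10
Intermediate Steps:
P = -3 (P = 4 - 7 = -3)
r(q) = -3
h(G, U) = -10 + U (h(G, U) = (U - 3) - 7 = (-3 + U) - 7 = -10 + U)
1/((29847 + h(O, -115))*(10233 + 29837)) = 1/((29847 + (-10 - 115))*(10233 + 29837)) = 1/((29847 - 125)*40070) = 1/(29722*40070) = 1/1190960540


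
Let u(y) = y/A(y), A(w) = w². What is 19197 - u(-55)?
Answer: 1055836/55 ≈ 19197.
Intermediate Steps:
u(y) = 1/y (u(y) = y/(y²) = y/y² = 1/y)
19197 - u(-55) = 19197 - 1/(-55) = 19197 - 1*(-1/55) = 19197 + 1/55 = 1055836/55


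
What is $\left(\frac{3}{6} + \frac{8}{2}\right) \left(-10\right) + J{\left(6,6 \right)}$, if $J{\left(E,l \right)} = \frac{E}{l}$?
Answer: $-44$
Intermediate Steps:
$\left(\frac{3}{6} + \frac{8}{2}\right) \left(-10\right) + J{\left(6,6 \right)} = \left(\frac{3}{6} + \frac{8}{2}\right) \left(-10\right) + \frac{6}{6} = \left(3 \cdot \frac{1}{6} + 8 \cdot \frac{1}{2}\right) \left(-10\right) + 6 \cdot \frac{1}{6} = \left(\frac{1}{2} + 4\right) \left(-10\right) + 1 = \frac{9}{2} \left(-10\right) + 1 = -45 + 1 = -44$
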